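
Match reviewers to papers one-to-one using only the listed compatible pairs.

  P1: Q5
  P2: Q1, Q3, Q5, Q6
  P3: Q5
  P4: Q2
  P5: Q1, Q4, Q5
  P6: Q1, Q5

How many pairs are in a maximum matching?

5

Unit-capacity flow: source→left, listed edges, right→sink; max matching = max flow.
Augmenting path P1→Q5 (+1); matched 1.
Augmenting path P2→Q1 (+1); matched 2.
Augmenting path P4→Q2 (+1); matched 3.
Augmenting path P5→Q4 (+1); matched 4.
Augmenting path P6→Q1→P2→Q3 (+1); matched 5.
No augmenting path remains; maximum matching = 5.
König certificate: {P2, P4, P5, P6, Q5} is a vertex cover of size 5 (every listed pair touches it), so no matching can be larger.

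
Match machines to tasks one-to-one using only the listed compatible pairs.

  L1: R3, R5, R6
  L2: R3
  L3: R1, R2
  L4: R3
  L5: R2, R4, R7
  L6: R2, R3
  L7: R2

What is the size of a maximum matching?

5

Unit-capacity flow: source→left, listed edges, right→sink; max matching = max flow.
Augmenting path L1→R3 (+1); matched 1.
Augmenting path L3→R1 (+1); matched 2.
Augmenting path L5→R2 (+1); matched 3.
Augmenting path L2→R3→L1→R5 (+1); matched 4.
Augmenting path L6→R2→L5→R4 (+1); matched 5.
No augmenting path remains; maximum matching = 5.
König certificate: {L1, L3, L5, R2, R3} is a vertex cover of size 5 (every listed pair touches it), so no matching can be larger.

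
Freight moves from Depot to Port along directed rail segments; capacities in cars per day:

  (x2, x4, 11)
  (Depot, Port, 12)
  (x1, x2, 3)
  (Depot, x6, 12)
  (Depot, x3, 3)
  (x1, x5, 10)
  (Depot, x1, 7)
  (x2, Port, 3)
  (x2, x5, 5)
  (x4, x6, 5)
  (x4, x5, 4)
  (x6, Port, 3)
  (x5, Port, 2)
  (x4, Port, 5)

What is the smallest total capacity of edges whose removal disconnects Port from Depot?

20

Augment Depot→Port: bottleneck 12, flow now 12.
Augment Depot→x6→Port: bottleneck 3, flow now 15.
Augment Depot→x1→x2→Port: bottleneck 3, flow now 18.
Augment Depot→x1→x5→Port: bottleneck 2, flow now 20.
No augmenting path remains; maximum flow = 20.
By max-flow min-cut, the minimum cut capacity equals the max flow.
In the residual graph, reachable from Depot: {Depot, x1, x3, x5, x6}.
Min-cut edges: Depot→Port (12), x1→x2 (3), x5→Port (2), x6→Port (3); capacity 12 + 3 + 2 + 3 = 20.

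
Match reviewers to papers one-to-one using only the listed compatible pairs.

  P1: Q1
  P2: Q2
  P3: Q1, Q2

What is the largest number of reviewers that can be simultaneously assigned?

Unit-capacity flow: source→left, listed edges, right→sink; max matching = max flow.
Augmenting path P1→Q1 (+1); matched 1.
Augmenting path P2→Q2 (+1); matched 2.
No augmenting path remains; maximum matching = 2.
König certificate: {Q1, Q2} is a vertex cover of size 2 (every listed pair touches it), so no matching can be larger.

2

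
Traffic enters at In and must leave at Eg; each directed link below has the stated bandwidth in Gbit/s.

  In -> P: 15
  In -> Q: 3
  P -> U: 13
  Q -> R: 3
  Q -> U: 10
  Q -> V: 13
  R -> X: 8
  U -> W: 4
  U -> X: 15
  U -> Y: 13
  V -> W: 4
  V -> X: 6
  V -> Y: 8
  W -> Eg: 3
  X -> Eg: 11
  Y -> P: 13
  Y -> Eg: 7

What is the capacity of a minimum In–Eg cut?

Augment In→P→U→W→Eg: bottleneck 3, flow now 3.
Augment In→P→U→X→Eg: bottleneck 10, flow now 13.
Augment In→Q→R→X→Eg: bottleneck 1, flow now 14.
Augment In→Q→U→Y→Eg: bottleneck 2, flow now 16.
No augmenting path remains; maximum flow = 16.
By max-flow min-cut, the minimum cut capacity equals the max flow.
In the residual graph, reachable from In: {In, P}.
Min-cut edges: In→Q (3), P→U (13); capacity 3 + 13 = 16.

16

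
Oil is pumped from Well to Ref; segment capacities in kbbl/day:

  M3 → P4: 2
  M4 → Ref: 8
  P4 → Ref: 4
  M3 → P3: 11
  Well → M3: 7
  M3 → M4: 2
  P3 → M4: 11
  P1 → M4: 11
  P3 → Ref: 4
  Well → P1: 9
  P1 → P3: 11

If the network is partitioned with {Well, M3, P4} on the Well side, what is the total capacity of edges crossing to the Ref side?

Edges leaving {Well, M3, P4}: Well→P1 (9), M3→M4 (2), M3→P3 (11), P4→Ref (4).
Cut capacity = 9 + 2 + 11 + 4 = 26.

26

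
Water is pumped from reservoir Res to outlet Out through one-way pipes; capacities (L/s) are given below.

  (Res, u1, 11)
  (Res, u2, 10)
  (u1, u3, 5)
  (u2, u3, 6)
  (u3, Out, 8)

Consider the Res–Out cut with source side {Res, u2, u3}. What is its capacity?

Edges leaving {Res, u2, u3}: Res→u1 (11), u3→Out (8).
Cut capacity = 11 + 8 = 19.

19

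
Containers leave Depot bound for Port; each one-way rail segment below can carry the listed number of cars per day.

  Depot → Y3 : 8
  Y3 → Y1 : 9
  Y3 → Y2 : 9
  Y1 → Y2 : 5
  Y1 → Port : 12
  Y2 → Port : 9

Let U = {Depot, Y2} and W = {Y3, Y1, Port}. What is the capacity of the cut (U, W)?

Edges leaving {Depot, Y2}: Depot→Y3 (8), Y2→Port (9).
Cut capacity = 8 + 9 = 17.

17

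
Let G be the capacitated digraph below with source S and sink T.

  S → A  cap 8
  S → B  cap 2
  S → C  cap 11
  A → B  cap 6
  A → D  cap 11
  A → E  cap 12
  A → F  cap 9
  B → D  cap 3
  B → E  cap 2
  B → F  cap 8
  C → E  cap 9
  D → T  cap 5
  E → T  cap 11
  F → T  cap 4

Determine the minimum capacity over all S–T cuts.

Augment S→A→D→T: bottleneck 5, flow now 5.
Augment S→A→E→T: bottleneck 3, flow now 8.
Augment S→B→E→T: bottleneck 2, flow now 10.
Augment S→C→E→T: bottleneck 6, flow now 16.
Augment S→C→E→A→F→T: bottleneck 3, flow now 19. (uses reverse residual edge)
No augmenting path remains; maximum flow = 19.
By max-flow min-cut, the minimum cut capacity equals the max flow.
In the residual graph, reachable from S: {S, C}.
Min-cut edges: S→A (8), S→B (2), C→E (9); capacity 8 + 2 + 9 = 19.

19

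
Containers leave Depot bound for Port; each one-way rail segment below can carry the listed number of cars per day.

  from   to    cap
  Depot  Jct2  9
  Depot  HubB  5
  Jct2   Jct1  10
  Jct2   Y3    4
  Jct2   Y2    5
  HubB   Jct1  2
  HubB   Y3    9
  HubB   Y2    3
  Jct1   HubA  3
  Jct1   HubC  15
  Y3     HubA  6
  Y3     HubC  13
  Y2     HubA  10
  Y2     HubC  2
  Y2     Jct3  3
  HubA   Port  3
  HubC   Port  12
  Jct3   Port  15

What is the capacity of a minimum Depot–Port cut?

14

Augment Depot→Jct2→Jct1→HubA→Port: bottleneck 3, flow now 3.
Augment Depot→Jct2→Jct1→HubC→Port: bottleneck 6, flow now 9.
Augment Depot→HubB→Jct1→HubC→Port: bottleneck 2, flow now 11.
Augment Depot→HubB→Y3→HubC→Port: bottleneck 3, flow now 14.
No augmenting path remains; maximum flow = 14.
By max-flow min-cut, the minimum cut capacity equals the max flow.
In the residual graph, reachable from Depot: {Depot}.
Min-cut edges: Depot→Jct2 (9), Depot→HubB (5); capacity 9 + 5 = 14.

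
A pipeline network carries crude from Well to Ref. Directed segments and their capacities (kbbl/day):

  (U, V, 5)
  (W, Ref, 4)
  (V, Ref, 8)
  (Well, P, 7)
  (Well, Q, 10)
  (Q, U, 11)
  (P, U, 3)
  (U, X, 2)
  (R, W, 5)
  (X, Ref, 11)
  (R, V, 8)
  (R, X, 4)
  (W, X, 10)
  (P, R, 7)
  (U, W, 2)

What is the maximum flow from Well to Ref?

16

Augment Well→P→R→V→Ref: bottleneck 7, flow now 7.
Augment Well→Q→U→V→Ref: bottleneck 1, flow now 8.
Augment Well→Q→U→W→Ref: bottleneck 2, flow now 10.
Augment Well→Q→U→X→Ref: bottleneck 2, flow now 12.
Augment Well→Q→U→V→R→W→Ref: bottleneck 2, flow now 14. (uses reverse residual edge)
Augment Well→Q→U→V→R→X→Ref: bottleneck 2, flow now 16. (uses reverse residual edge)
No augmenting path remains; maximum flow = 16.
In the residual graph, reachable from Well: {Well, Q, U}.
Min-cut edges: Well→P (7), U→V (5), U→W (2), U→X (2); capacity 7 + 5 + 2 + 2 = 16.
This cut is saturated, so no flow can exceed 16.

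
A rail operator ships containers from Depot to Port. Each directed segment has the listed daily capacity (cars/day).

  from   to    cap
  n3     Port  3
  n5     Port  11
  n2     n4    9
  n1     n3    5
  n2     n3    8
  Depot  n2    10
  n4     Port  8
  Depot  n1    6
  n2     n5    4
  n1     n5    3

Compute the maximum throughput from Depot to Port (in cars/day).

16

Augment Depot→n1→n3→Port: bottleneck 3, flow now 3.
Augment Depot→n1→n5→Port: bottleneck 3, flow now 6.
Augment Depot→n2→n4→Port: bottleneck 8, flow now 14.
Augment Depot→n2→n5→Port: bottleneck 2, flow now 16.
No augmenting path remains; maximum flow = 16.
In the residual graph, reachable from Depot: {Depot}.
Min-cut edges: Depot→n1 (6), Depot→n2 (10); capacity 6 + 10 = 16.
This cut is saturated, so no flow can exceed 16.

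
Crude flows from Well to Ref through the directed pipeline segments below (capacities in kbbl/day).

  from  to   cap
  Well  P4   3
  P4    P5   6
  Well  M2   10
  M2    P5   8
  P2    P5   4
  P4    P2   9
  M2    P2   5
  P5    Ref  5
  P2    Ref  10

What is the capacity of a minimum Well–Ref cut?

Augment Well→P4→P2→Ref: bottleneck 3, flow now 3.
Augment Well→M2→P2→Ref: bottleneck 5, flow now 8.
Augment Well→M2→P5→Ref: bottleneck 5, flow now 13.
No augmenting path remains; maximum flow = 13.
By max-flow min-cut, the minimum cut capacity equals the max flow.
In the residual graph, reachable from Well: {Well}.
Min-cut edges: Well→P4 (3), Well→M2 (10); capacity 3 + 10 = 13.

13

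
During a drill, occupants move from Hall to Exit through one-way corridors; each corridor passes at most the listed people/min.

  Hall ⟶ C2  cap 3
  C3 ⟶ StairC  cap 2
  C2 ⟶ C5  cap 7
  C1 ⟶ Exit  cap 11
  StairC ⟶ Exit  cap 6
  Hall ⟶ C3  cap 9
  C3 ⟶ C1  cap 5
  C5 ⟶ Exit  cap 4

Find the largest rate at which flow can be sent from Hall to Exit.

Augment Hall→C2→C5→Exit: bottleneck 3, flow now 3.
Augment Hall→C3→StairC→Exit: bottleneck 2, flow now 5.
Augment Hall→C3→C1→Exit: bottleneck 5, flow now 10.
No augmenting path remains; maximum flow = 10.
In the residual graph, reachable from Hall: {Hall, C3}.
Min-cut edges: Hall→C2 (3), C3→StairC (2), C3→C1 (5); capacity 3 + 2 + 5 = 10.
This cut is saturated, so no flow can exceed 10.

10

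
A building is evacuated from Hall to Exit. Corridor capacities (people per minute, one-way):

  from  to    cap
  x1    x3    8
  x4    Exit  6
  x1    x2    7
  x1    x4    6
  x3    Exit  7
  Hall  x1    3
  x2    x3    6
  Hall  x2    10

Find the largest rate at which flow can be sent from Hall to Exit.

9

Augment Hall→x1→x3→Exit: bottleneck 3, flow now 3.
Augment Hall→x2→x3→Exit: bottleneck 4, flow now 7.
Augment Hall→x2→x3→x1→x4→Exit: bottleneck 2, flow now 9. (uses reverse residual edge)
No augmenting path remains; maximum flow = 9.
In the residual graph, reachable from Hall: {Hall, x2}.
Min-cut edges: Hall→x1 (3), x2→x3 (6); capacity 3 + 6 = 9.
This cut is saturated, so no flow can exceed 9.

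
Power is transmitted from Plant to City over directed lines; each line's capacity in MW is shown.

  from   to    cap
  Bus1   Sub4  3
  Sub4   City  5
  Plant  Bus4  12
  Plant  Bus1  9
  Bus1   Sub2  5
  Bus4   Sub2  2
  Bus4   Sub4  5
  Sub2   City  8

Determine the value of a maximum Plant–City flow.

Augment Plant→Bus4→Sub4→City: bottleneck 5, flow now 5.
Augment Plant→Bus4→Sub2→City: bottleneck 2, flow now 7.
Augment Plant→Bus1→Sub2→City: bottleneck 5, flow now 12.
No augmenting path remains; maximum flow = 12.
In the residual graph, reachable from Plant: {Plant, Bus4, Bus1, Sub4}.
Min-cut edges: Bus4→Sub2 (2), Bus1→Sub2 (5), Sub4→City (5); capacity 2 + 5 + 5 = 12.
This cut is saturated, so no flow can exceed 12.

12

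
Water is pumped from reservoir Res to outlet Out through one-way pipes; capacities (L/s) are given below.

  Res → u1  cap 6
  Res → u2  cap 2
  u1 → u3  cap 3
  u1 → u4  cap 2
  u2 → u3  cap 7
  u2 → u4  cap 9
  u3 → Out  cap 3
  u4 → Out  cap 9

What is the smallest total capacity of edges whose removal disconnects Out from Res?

7

Augment Res→u1→u3→Out: bottleneck 3, flow now 3.
Augment Res→u1→u4→Out: bottleneck 2, flow now 5.
Augment Res→u2→u4→Out: bottleneck 2, flow now 7.
No augmenting path remains; maximum flow = 7.
By max-flow min-cut, the minimum cut capacity equals the max flow.
In the residual graph, reachable from Res: {Res, u1}.
Min-cut edges: Res→u2 (2), u1→u3 (3), u1→u4 (2); capacity 2 + 3 + 2 = 7.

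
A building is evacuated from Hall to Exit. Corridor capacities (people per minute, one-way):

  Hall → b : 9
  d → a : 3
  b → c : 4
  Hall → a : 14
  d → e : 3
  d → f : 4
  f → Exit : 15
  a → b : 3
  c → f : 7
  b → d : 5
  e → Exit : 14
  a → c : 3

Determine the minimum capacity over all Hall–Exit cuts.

12

Augment Hall→a→c→f→Exit: bottleneck 3, flow now 3.
Augment Hall→b→c→f→Exit: bottleneck 4, flow now 7.
Augment Hall→b→d→e→Exit: bottleneck 3, flow now 10.
Augment Hall→b→d→f→Exit: bottleneck 2, flow now 12.
No augmenting path remains; maximum flow = 12.
By max-flow min-cut, the minimum cut capacity equals the max flow.
In the residual graph, reachable from Hall: {Hall, a, b}.
Min-cut edges: a→c (3), b→c (4), b→d (5); capacity 3 + 4 + 5 = 12.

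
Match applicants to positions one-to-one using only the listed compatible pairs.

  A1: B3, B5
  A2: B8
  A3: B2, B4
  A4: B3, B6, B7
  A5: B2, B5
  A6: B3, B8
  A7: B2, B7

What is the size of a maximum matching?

Unit-capacity flow: source→left, listed edges, right→sink; max matching = max flow.
Augmenting path A1→B3 (+1); matched 1.
Augmenting path A2→B8 (+1); matched 2.
Augmenting path A3→B2 (+1); matched 3.
Augmenting path A4→B6 (+1); matched 4.
Augmenting path A5→B5 (+1); matched 5.
Augmenting path A7→B7 (+1); matched 6.
Augmenting path A6→B3→A1→B5→A5→B2→A3→B4 (+1); matched 7.
No augmenting path remains; maximum matching = 7.
König certificate: {A1, A2, A3, A4, A5, A6, A7} is a vertex cover of size 7 (every listed pair touches it), so no matching can be larger.

7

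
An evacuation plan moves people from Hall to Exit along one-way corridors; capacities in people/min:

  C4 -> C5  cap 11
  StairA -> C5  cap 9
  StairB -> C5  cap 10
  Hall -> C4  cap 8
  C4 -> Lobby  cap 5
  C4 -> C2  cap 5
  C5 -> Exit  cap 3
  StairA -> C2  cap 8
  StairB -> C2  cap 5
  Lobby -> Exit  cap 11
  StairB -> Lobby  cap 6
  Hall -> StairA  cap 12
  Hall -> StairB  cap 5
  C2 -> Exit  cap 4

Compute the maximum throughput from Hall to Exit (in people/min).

17

Augment Hall→StairB→C2→Exit: bottleneck 4, flow now 4.
Augment Hall→StairB→Lobby→Exit: bottleneck 1, flow now 5.
Augment Hall→StairA→C5→Exit: bottleneck 3, flow now 8.
Augment Hall→C4→Lobby→Exit: bottleneck 5, flow now 13.
Augment Hall→StairA→C2→StairB→Lobby→Exit: bottleneck 4, flow now 17. (uses reverse residual edge)
No augmenting path remains; maximum flow = 17.
In the residual graph, reachable from Hall: {Hall, StairA, C4, C2, C5}.
Min-cut edges: Hall→StairB (5), C4→Lobby (5), C2→Exit (4), C5→Exit (3); capacity 5 + 5 + 4 + 3 = 17.
This cut is saturated, so no flow can exceed 17.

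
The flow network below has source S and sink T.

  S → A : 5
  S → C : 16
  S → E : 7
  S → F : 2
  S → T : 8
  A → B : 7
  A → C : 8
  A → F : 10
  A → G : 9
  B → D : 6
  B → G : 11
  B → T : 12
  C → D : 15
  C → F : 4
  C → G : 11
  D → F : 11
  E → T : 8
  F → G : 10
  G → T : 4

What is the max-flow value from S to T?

24

Augment S→T: bottleneck 8, flow now 8.
Augment S→E→T: bottleneck 7, flow now 15.
Augment S→A→B→T: bottleneck 5, flow now 20.
Augment S→C→G→T: bottleneck 4, flow now 24.
No augmenting path remains; maximum flow = 24.
In the residual graph, reachable from S: {S, C, D, F, G}.
Min-cut edges: S→A (5), S→E (7), S→T (8), G→T (4); capacity 5 + 7 + 8 + 4 = 24.
This cut is saturated, so no flow can exceed 24.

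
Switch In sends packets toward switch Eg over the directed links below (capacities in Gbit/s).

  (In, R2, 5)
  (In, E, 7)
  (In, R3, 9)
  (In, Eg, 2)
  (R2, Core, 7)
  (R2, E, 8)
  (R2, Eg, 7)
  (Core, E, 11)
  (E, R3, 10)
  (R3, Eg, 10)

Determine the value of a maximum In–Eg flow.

17

Augment In→Eg: bottleneck 2, flow now 2.
Augment In→R2→Eg: bottleneck 5, flow now 7.
Augment In→R3→Eg: bottleneck 9, flow now 16.
Augment In→E→R3→Eg: bottleneck 1, flow now 17.
No augmenting path remains; maximum flow = 17.
In the residual graph, reachable from In: {In, E, R3}.
Min-cut edges: In→R2 (5), In→Eg (2), R3→Eg (10); capacity 5 + 2 + 10 = 17.
This cut is saturated, so no flow can exceed 17.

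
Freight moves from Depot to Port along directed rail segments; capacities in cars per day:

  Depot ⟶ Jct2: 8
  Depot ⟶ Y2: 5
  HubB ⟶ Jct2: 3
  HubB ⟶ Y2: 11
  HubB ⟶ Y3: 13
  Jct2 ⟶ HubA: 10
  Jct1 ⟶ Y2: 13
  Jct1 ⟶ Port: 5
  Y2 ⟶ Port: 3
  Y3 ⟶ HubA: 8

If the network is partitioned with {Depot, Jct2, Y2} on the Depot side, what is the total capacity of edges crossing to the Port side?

13

Edges leaving {Depot, Jct2, Y2}: Jct2→HubA (10), Y2→Port (3).
Cut capacity = 10 + 3 = 13.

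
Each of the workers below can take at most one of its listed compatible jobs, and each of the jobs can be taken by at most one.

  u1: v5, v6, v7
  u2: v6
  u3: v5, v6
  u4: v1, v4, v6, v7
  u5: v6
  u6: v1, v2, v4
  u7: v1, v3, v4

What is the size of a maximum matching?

Unit-capacity flow: source→left, listed edges, right→sink; max matching = max flow.
Augmenting path u1→v5 (+1); matched 1.
Augmenting path u2→v6 (+1); matched 2.
Augmenting path u4→v1 (+1); matched 3.
Augmenting path u6→v2 (+1); matched 4.
Augmenting path u7→v3 (+1); matched 5.
Augmenting path u3→v5→u1→v7 (+1); matched 6.
No augmenting path remains; maximum matching = 6.
König certificate: {u1, u3, u4, u6, u7, v6} is a vertex cover of size 6 (every listed pair touches it), so no matching can be larger.

6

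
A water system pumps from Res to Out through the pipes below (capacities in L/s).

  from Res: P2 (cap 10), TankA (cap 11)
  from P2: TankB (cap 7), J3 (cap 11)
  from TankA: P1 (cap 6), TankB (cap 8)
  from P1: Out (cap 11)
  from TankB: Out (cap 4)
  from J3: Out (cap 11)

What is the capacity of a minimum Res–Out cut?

20

Augment Res→P2→TankB→Out: bottleneck 4, flow now 4.
Augment Res→P2→J3→Out: bottleneck 6, flow now 10.
Augment Res→TankA→P1→Out: bottleneck 6, flow now 16.
Augment Res→TankA→TankB→P2→J3→Out: bottleneck 4, flow now 20. (uses reverse residual edge)
No augmenting path remains; maximum flow = 20.
By max-flow min-cut, the minimum cut capacity equals the max flow.
In the residual graph, reachable from Res: {Res, TankA, TankB}.
Min-cut edges: Res→P2 (10), TankA→P1 (6), TankB→Out (4); capacity 10 + 6 + 4 = 20.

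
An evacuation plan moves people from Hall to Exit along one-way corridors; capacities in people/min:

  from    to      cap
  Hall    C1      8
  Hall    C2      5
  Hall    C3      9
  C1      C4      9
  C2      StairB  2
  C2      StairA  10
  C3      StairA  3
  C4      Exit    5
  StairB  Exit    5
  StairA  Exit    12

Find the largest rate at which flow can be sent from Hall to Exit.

13

Augment Hall→C1→C4→Exit: bottleneck 5, flow now 5.
Augment Hall→C2→StairB→Exit: bottleneck 2, flow now 7.
Augment Hall→C2→StairA→Exit: bottleneck 3, flow now 10.
Augment Hall→C3→StairA→Exit: bottleneck 3, flow now 13.
No augmenting path remains; maximum flow = 13.
In the residual graph, reachable from Hall: {Hall, C1, C3, C4}.
Min-cut edges: Hall→C2 (5), C3→StairA (3), C4→Exit (5); capacity 5 + 3 + 5 = 13.
This cut is saturated, so no flow can exceed 13.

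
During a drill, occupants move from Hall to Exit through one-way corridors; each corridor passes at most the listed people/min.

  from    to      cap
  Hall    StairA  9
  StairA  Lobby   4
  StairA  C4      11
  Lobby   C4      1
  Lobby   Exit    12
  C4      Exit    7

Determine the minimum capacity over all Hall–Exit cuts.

9

Augment Hall→StairA→Lobby→Exit: bottleneck 4, flow now 4.
Augment Hall→StairA→C4→Exit: bottleneck 5, flow now 9.
No augmenting path remains; maximum flow = 9.
By max-flow min-cut, the minimum cut capacity equals the max flow.
In the residual graph, reachable from Hall: {Hall}.
Min-cut edges: Hall→StairA (9); capacity 9 = 9.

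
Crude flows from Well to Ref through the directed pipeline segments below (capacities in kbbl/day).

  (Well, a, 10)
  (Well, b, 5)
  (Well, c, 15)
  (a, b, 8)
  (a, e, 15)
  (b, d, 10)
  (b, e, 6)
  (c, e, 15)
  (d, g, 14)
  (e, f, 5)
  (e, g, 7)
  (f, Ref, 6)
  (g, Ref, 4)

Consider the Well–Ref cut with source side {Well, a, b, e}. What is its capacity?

37

Edges leaving {Well, a, b, e}: Well→c (15), b→d (10), e→f (5), e→g (7).
Cut capacity = 15 + 10 + 5 + 7 = 37.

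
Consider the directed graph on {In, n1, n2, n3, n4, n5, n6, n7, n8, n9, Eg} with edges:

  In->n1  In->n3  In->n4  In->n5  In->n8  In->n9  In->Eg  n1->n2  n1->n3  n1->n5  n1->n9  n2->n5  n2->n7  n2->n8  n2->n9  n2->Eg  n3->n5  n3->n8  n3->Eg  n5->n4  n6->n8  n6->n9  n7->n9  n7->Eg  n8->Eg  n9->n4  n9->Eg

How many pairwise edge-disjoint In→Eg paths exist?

5

Assign every edge capacity 1; by Menger, the answer equals the max flow.
Path In→Eg (+1); total 1.
Path In→n3→Eg (+1); total 2.
Path In→n8→Eg (+1); total 3.
Path In→n9→Eg (+1); total 4.
Path In→n1→n2→Eg (+1); total 5.
No residual In→Eg path; max flow = 5.
Certifying cut of size 5: {In→Eg, In→n1, In→n3, In→n8, In→n9}.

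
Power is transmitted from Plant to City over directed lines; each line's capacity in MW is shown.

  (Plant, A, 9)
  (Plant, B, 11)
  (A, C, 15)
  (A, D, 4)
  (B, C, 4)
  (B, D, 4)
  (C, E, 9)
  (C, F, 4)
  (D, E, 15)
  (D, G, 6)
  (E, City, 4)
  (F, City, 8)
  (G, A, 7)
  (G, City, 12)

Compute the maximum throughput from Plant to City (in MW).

14

Augment Plant→A→C→E→City: bottleneck 4, flow now 4.
Augment Plant→A→C→F→City: bottleneck 4, flow now 8.
Augment Plant→A→D→G→City: bottleneck 1, flow now 9.
Augment Plant→B→D→G→City: bottleneck 4, flow now 13.
Augment Plant→B→C→A→D→G→City: bottleneck 1, flow now 14. (uses reverse residual edge)
No augmenting path remains; maximum flow = 14.
In the residual graph, reachable from Plant: {Plant, A, B, C, D, E}.
Min-cut edges: C→F (4), D→G (6), E→City (4); capacity 4 + 6 + 4 = 14.
This cut is saturated, so no flow can exceed 14.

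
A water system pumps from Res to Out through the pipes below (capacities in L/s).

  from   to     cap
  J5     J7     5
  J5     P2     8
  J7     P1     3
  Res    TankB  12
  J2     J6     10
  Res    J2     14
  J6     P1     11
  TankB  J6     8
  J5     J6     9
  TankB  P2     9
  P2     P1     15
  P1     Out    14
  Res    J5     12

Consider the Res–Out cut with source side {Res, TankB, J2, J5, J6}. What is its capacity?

33

Edges leaving {Res, TankB, J2, J5, J6}: TankB→P2 (9), J5→P2 (8), J5→J7 (5), J6→P1 (11).
Cut capacity = 9 + 8 + 5 + 11 = 33.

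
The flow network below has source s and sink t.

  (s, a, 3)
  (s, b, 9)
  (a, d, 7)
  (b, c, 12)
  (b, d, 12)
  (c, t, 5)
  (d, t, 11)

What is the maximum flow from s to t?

Augment s→a→d→t: bottleneck 3, flow now 3.
Augment s→b→c→t: bottleneck 5, flow now 8.
Augment s→b→d→t: bottleneck 4, flow now 12.
No augmenting path remains; maximum flow = 12.
In the residual graph, reachable from s: {s}.
Min-cut edges: s→a (3), s→b (9); capacity 3 + 9 = 12.
This cut is saturated, so no flow can exceed 12.

12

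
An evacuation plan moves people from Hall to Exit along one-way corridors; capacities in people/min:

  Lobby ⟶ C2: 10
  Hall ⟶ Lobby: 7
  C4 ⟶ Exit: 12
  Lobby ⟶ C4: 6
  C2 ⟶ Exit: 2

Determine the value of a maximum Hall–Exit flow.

7

Augment Hall→Lobby→C4→Exit: bottleneck 6, flow now 6.
Augment Hall→Lobby→C2→Exit: bottleneck 1, flow now 7.
No augmenting path remains; maximum flow = 7.
In the residual graph, reachable from Hall: {Hall}.
Min-cut edges: Hall→Lobby (7); capacity 7 = 7.
This cut is saturated, so no flow can exceed 7.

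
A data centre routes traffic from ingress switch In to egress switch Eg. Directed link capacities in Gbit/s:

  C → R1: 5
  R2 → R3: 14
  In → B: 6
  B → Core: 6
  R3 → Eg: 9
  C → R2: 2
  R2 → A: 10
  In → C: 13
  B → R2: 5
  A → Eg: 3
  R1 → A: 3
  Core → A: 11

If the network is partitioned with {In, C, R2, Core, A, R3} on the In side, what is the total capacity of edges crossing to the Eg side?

Edges leaving {In, C, R2, Core, A, R3}: In→B (6), C→R1 (5), A→Eg (3), R3→Eg (9).
Cut capacity = 6 + 5 + 3 + 9 = 23.

23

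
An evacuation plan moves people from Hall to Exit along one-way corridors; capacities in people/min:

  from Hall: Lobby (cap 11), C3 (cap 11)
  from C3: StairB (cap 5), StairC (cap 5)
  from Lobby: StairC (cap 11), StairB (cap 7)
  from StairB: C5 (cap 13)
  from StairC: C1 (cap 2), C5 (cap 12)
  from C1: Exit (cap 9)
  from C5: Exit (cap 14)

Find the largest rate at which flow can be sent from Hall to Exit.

16

Augment Hall→C3→StairB→C5→Exit: bottleneck 5, flow now 5.
Augment Hall→C3→StairC→C1→Exit: bottleneck 2, flow now 7.
Augment Hall→C3→StairC→C5→Exit: bottleneck 3, flow now 10.
Augment Hall→Lobby→StairB→C5→Exit: bottleneck 6, flow now 16.
No augmenting path remains; maximum flow = 16.
In the residual graph, reachable from Hall: {Hall, C3, Lobby, StairB, StairC, C5}.
Min-cut edges: StairC→C1 (2), C5→Exit (14); capacity 2 + 14 = 16.
This cut is saturated, so no flow can exceed 16.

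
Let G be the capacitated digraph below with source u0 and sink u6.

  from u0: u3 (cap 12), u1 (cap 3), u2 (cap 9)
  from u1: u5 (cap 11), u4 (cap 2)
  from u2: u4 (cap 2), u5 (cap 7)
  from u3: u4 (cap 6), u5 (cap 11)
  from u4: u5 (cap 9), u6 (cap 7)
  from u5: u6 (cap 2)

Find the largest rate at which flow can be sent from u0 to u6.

Augment u0→u1→u4→u6: bottleneck 2, flow now 2.
Augment u0→u1→u5→u6: bottleneck 1, flow now 3.
Augment u0→u2→u4→u6: bottleneck 2, flow now 5.
Augment u0→u2→u5→u6: bottleneck 1, flow now 6.
Augment u0→u3→u4→u6: bottleneck 3, flow now 9.
No augmenting path remains; maximum flow = 9.
In the residual graph, reachable from u0: {u0, u1, u2, u3, u4, u5}.
Min-cut edges: u4→u6 (7), u5→u6 (2); capacity 7 + 2 = 9.
This cut is saturated, so no flow can exceed 9.

9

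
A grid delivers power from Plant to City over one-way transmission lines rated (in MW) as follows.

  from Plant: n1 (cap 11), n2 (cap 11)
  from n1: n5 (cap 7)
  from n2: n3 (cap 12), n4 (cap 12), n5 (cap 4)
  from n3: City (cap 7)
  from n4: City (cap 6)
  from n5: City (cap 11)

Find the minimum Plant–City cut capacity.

Augment Plant→n1→n5→City: bottleneck 7, flow now 7.
Augment Plant→n2→n3→City: bottleneck 7, flow now 14.
Augment Plant→n2→n4→City: bottleneck 4, flow now 18.
No augmenting path remains; maximum flow = 18.
By max-flow min-cut, the minimum cut capacity equals the max flow.
In the residual graph, reachable from Plant: {Plant, n1}.
Min-cut edges: Plant→n2 (11), n1→n5 (7); capacity 11 + 7 = 18.

18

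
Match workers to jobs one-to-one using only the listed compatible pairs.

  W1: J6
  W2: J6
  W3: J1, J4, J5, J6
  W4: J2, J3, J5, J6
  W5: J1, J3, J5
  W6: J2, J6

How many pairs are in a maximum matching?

5

Unit-capacity flow: source→left, listed edges, right→sink; max matching = max flow.
Augmenting path W1→J6 (+1); matched 1.
Augmenting path W3→J1 (+1); matched 2.
Augmenting path W4→J2 (+1); matched 3.
Augmenting path W5→J3 (+1); matched 4.
Augmenting path W6→J2→W4→J5 (+1); matched 5.
No augmenting path remains; maximum matching = 5.
König certificate: {W3, W4, W5, W6, J6} is a vertex cover of size 5 (every listed pair touches it), so no matching can be larger.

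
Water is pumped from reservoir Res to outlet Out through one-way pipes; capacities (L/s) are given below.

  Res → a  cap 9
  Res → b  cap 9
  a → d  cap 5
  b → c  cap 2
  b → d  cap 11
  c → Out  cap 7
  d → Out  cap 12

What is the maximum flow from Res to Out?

14

Augment Res→a→d→Out: bottleneck 5, flow now 5.
Augment Res→b→c→Out: bottleneck 2, flow now 7.
Augment Res→b→d→Out: bottleneck 7, flow now 14.
No augmenting path remains; maximum flow = 14.
In the residual graph, reachable from Res: {Res, a}.
Min-cut edges: Res→b (9), a→d (5); capacity 9 + 5 = 14.
This cut is saturated, so no flow can exceed 14.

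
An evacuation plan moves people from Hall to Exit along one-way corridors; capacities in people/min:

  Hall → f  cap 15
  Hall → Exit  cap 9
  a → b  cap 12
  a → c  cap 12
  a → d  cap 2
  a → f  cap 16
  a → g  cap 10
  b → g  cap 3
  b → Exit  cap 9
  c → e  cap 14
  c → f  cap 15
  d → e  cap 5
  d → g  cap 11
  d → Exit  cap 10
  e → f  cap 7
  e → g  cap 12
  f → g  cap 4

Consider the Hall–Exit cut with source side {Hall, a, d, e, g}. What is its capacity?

81

Edges leaving {Hall, a, d, e, g}: Hall→f (15), Hall→Exit (9), a→b (12), a→c (12), a→f (16), d→Exit (10), e→f (7).
Cut capacity = 15 + 9 + 12 + 12 + 16 + 10 + 7 = 81.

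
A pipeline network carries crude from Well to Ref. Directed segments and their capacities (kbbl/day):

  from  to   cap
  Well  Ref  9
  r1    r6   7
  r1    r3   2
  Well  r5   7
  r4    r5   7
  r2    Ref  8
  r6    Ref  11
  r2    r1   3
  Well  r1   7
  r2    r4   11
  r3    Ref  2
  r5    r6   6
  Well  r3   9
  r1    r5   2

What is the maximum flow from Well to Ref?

Augment Well→Ref: bottleneck 9, flow now 9.
Augment Well→r3→Ref: bottleneck 2, flow now 11.
Augment Well→r1→r6→Ref: bottleneck 7, flow now 18.
Augment Well→r5→r6→Ref: bottleneck 4, flow now 22.
No augmenting path remains; maximum flow = 22.
In the residual graph, reachable from Well: {Well, r1, r3, r5, r6}.
Min-cut edges: Well→Ref (9), r3→Ref (2), r6→Ref (11); capacity 9 + 2 + 11 = 22.
This cut is saturated, so no flow can exceed 22.

22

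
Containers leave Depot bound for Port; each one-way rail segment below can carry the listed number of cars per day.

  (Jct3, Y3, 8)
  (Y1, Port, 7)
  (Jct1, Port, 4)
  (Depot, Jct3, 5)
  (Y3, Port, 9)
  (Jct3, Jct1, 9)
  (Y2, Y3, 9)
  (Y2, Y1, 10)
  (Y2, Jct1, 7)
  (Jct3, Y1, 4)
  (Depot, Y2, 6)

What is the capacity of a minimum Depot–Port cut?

11

Augment Depot→Jct3→Y1→Port: bottleneck 4, flow now 4.
Augment Depot→Jct3→Y3→Port: bottleneck 1, flow now 5.
Augment Depot→Y2→Y1→Port: bottleneck 3, flow now 8.
Augment Depot→Y2→Y3→Port: bottleneck 3, flow now 11.
No augmenting path remains; maximum flow = 11.
By max-flow min-cut, the minimum cut capacity equals the max flow.
In the residual graph, reachable from Depot: {Depot}.
Min-cut edges: Depot→Jct3 (5), Depot→Y2 (6); capacity 5 + 6 = 11.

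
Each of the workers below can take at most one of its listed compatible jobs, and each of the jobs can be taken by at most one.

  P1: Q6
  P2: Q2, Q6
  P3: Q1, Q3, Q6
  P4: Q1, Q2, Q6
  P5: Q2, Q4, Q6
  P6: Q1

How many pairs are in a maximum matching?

Unit-capacity flow: source→left, listed edges, right→sink; max matching = max flow.
Augmenting path P1→Q6 (+1); matched 1.
Augmenting path P2→Q2 (+1); matched 2.
Augmenting path P3→Q1 (+1); matched 3.
Augmenting path P5→Q4 (+1); matched 4.
Augmenting path P4→Q1→P3→Q3 (+1); matched 5.
No augmenting path remains; maximum matching = 5.
König certificate: {P3, P5, Q1, Q2, Q6} is a vertex cover of size 5 (every listed pair touches it), so no matching can be larger.

5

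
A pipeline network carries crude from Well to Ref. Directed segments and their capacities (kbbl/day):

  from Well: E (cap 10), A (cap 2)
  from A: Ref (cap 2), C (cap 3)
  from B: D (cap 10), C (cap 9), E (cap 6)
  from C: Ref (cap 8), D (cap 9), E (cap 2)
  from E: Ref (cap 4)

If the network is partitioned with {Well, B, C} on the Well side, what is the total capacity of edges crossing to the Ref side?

Edges leaving {Well, B, C}: Well→A (2), Well→E (10), B→D (10), B→E (6), C→D (9), C→E (2), C→Ref (8).
Cut capacity = 2 + 10 + 10 + 6 + 9 + 2 + 8 = 47.

47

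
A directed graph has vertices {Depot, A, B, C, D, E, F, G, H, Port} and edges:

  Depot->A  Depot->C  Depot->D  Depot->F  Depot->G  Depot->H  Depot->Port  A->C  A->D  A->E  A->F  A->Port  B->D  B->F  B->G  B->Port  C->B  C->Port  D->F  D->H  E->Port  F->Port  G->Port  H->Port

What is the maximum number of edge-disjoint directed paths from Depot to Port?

Assign every edge capacity 1; by Menger, the answer equals the max flow.
Path Depot→Port (+1); total 1.
Path Depot→A→Port (+1); total 2.
Path Depot→C→Port (+1); total 3.
Path Depot→F→Port (+1); total 4.
Path Depot→G→Port (+1); total 5.
Path Depot→H→Port (+1); total 6.
No residual Depot→Port path; max flow = 6.
Certifying cut of size 6: {Depot→A, Depot→C, Depot→G, Depot→Port, F→Port, H→Port}.

6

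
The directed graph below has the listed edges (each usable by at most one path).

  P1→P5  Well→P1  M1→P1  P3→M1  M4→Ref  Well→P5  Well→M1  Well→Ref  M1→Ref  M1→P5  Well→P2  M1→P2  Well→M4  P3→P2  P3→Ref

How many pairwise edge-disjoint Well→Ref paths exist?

3

Assign every edge capacity 1; by Menger, the answer equals the max flow.
Path Well→Ref (+1); total 1.
Path Well→M1→Ref (+1); total 2.
Path Well→M4→Ref (+1); total 3.
No residual Well→Ref path; max flow = 3.
Certifying cut of size 3: {Well→M1, Well→M4, Well→Ref}.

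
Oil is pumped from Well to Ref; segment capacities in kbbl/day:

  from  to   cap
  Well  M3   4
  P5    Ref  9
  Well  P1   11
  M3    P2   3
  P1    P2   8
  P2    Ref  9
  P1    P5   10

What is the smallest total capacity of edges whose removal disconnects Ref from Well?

14

Augment Well→P1→P5→Ref: bottleneck 9, flow now 9.
Augment Well→P1→P2→Ref: bottleneck 2, flow now 11.
Augment Well→M3→P2→Ref: bottleneck 3, flow now 14.
No augmenting path remains; maximum flow = 14.
By max-flow min-cut, the minimum cut capacity equals the max flow.
In the residual graph, reachable from Well: {Well, M3}.
Min-cut edges: Well→P1 (11), M3→P2 (3); capacity 11 + 3 = 14.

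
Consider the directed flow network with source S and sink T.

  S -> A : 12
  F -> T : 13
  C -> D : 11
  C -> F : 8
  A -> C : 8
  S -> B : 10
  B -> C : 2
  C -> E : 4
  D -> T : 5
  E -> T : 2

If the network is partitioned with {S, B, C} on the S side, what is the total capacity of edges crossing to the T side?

Edges leaving {S, B, C}: S→A (12), C→D (11), C→E (4), C→F (8).
Cut capacity = 12 + 11 + 4 + 8 = 35.

35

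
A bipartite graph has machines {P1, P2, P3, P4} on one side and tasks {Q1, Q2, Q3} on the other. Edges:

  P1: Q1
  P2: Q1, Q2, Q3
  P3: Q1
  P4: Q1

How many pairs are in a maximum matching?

2

Unit-capacity flow: source→left, listed edges, right→sink; max matching = max flow.
Augmenting path P1→Q1 (+1); matched 1.
Augmenting path P2→Q2 (+1); matched 2.
No augmenting path remains; maximum matching = 2.
König certificate: {P2, Q1} is a vertex cover of size 2 (every listed pair touches it), so no matching can be larger.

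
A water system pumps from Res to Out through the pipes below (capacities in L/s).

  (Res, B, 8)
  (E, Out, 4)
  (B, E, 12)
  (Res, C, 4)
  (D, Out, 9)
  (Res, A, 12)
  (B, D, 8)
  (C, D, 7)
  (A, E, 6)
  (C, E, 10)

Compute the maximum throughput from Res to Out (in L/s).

13

Augment Res→A→E→Out: bottleneck 4, flow now 4.
Augment Res→B→D→Out: bottleneck 8, flow now 12.
Augment Res→C→D→Out: bottleneck 1, flow now 13.
No augmenting path remains; maximum flow = 13.
In the residual graph, reachable from Res: {Res, A, B, C, D, E}.
Min-cut edges: D→Out (9), E→Out (4); capacity 9 + 4 = 13.
This cut is saturated, so no flow can exceed 13.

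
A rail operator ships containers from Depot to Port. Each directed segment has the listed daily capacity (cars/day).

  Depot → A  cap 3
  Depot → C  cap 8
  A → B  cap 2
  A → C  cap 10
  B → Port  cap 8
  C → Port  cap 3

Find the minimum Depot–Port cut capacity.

5

Augment Depot→C→Port: bottleneck 3, flow now 3.
Augment Depot→A→B→Port: bottleneck 2, flow now 5.
No augmenting path remains; maximum flow = 5.
By max-flow min-cut, the minimum cut capacity equals the max flow.
In the residual graph, reachable from Depot: {Depot, A, C}.
Min-cut edges: A→B (2), C→Port (3); capacity 2 + 3 = 5.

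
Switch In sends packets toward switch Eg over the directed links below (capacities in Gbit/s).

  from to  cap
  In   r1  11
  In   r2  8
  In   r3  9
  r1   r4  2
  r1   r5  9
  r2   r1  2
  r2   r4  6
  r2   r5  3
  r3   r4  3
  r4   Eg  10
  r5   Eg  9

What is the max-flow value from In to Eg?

19

Augment In→r1→r4→Eg: bottleneck 2, flow now 2.
Augment In→r1→r5→Eg: bottleneck 9, flow now 11.
Augment In→r2→r4→Eg: bottleneck 6, flow now 17.
Augment In→r3→r4→Eg: bottleneck 2, flow now 19.
No augmenting path remains; maximum flow = 19.
In the residual graph, reachable from In: {In, r1, r2, r3, r4, r5}.
Min-cut edges: r4→Eg (10), r5→Eg (9); capacity 10 + 9 = 19.
This cut is saturated, so no flow can exceed 19.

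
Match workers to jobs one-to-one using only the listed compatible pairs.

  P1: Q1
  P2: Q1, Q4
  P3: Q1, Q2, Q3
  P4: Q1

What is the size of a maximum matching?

3

Unit-capacity flow: source→left, listed edges, right→sink; max matching = max flow.
Augmenting path P1→Q1 (+1); matched 1.
Augmenting path P2→Q4 (+1); matched 2.
Augmenting path P3→Q2 (+1); matched 3.
No augmenting path remains; maximum matching = 3.
König certificate: {P2, P3, Q1} is a vertex cover of size 3 (every listed pair touches it), so no matching can be larger.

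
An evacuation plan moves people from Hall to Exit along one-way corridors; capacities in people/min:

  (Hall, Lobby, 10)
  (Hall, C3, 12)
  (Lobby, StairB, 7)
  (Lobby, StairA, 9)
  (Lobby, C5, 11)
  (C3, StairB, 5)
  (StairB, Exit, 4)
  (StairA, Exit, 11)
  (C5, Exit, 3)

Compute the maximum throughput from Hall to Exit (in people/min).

Augment Hall→Lobby→StairB→Exit: bottleneck 4, flow now 4.
Augment Hall→Lobby→StairA→Exit: bottleneck 6, flow now 10.
Augment Hall→C3→StairB→Lobby→StairA→Exit: bottleneck 3, flow now 13. (uses reverse residual edge)
Augment Hall→C3→StairB→Lobby→C5→Exit: bottleneck 1, flow now 14. (uses reverse residual edge)
No augmenting path remains; maximum flow = 14.
In the residual graph, reachable from Hall: {Hall, C3, StairB}.
Min-cut edges: Hall→Lobby (10), StairB→Exit (4); capacity 10 + 4 = 14.
This cut is saturated, so no flow can exceed 14.

14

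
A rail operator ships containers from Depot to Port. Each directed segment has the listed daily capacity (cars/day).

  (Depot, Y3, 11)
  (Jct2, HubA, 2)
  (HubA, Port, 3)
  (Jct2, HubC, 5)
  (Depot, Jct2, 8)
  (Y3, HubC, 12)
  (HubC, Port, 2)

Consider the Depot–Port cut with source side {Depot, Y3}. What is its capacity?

Edges leaving {Depot, Y3}: Depot→Jct2 (8), Y3→HubC (12).
Cut capacity = 8 + 12 = 20.

20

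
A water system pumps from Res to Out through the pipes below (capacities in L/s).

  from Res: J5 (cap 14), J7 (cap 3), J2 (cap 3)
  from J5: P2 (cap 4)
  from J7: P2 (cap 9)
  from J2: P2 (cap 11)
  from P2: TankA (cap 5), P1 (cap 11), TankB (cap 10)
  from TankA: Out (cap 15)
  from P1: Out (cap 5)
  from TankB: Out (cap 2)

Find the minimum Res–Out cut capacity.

Augment Res→J5→P2→TankA→Out: bottleneck 4, flow now 4.
Augment Res→J7→P2→TankA→Out: bottleneck 1, flow now 5.
Augment Res→J7→P2→P1→Out: bottleneck 2, flow now 7.
Augment Res→J2→P2→P1→Out: bottleneck 3, flow now 10.
No augmenting path remains; maximum flow = 10.
By max-flow min-cut, the minimum cut capacity equals the max flow.
In the residual graph, reachable from Res: {Res, J5}.
Min-cut edges: Res→J7 (3), Res→J2 (3), J5→P2 (4); capacity 3 + 3 + 4 = 10.

10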